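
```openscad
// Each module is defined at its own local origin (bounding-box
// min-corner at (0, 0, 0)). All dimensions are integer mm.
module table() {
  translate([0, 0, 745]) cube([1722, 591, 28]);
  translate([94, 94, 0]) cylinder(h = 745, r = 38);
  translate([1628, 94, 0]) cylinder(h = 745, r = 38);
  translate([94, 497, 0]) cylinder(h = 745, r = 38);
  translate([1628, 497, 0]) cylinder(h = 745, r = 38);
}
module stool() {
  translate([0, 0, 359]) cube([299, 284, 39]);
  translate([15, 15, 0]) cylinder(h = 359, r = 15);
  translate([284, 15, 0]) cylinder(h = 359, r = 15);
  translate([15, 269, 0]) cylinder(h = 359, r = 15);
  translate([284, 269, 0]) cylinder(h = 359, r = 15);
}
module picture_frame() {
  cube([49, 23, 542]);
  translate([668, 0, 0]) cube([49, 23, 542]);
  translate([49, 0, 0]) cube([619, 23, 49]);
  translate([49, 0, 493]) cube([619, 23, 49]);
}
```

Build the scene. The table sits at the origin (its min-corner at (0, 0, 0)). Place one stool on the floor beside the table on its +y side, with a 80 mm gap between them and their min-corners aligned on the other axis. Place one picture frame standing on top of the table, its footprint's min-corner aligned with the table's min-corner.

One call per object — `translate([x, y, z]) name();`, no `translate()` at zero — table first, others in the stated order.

table();
translate([0, 671, 0]) stool();
translate([0, 0, 773]) picture_frame();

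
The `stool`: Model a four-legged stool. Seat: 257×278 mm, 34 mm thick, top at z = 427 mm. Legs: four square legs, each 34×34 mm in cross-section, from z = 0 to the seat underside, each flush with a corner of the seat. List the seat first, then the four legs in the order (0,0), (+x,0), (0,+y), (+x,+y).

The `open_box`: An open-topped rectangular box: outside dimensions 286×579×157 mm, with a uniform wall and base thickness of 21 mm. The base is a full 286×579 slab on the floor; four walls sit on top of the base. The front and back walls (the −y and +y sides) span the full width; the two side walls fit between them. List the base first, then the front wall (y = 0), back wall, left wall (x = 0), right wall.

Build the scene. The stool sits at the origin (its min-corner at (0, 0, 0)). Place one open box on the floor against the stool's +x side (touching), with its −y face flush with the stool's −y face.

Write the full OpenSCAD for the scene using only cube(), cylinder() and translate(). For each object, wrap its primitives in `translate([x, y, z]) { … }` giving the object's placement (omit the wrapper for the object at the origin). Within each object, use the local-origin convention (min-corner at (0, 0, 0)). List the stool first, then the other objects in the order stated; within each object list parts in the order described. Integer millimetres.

translate([0, 0, 393]) cube([257, 278, 34]);
cube([34, 34, 393]);
translate([223, 0, 0]) cube([34, 34, 393]);
translate([0, 244, 0]) cube([34, 34, 393]);
translate([223, 244, 0]) cube([34, 34, 393]);
translate([257, 0, 0]) {
  cube([286, 579, 21]);
  translate([0, 0, 21]) cube([286, 21, 136]);
  translate([0, 558, 21]) cube([286, 21, 136]);
  translate([0, 21, 21]) cube([21, 537, 136]);
  translate([265, 21, 21]) cube([21, 537, 136]);
}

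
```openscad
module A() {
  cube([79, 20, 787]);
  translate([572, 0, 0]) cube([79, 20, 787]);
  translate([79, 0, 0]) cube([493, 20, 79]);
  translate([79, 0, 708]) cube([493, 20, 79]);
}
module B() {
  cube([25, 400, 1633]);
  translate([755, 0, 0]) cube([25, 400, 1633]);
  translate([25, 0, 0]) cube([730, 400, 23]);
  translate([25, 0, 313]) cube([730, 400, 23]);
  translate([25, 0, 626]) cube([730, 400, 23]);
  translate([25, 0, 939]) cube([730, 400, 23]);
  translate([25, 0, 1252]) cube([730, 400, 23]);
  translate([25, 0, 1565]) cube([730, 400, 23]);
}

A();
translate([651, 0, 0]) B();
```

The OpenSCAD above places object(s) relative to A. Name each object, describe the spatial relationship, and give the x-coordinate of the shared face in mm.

The picture frame's +x face and the bookshelf's −x face are both at x = 651 mm.

A is a picture frame. B is a bookshelf. The bookshelf is against the picture frame's +x side, with their −y faces flush. The x-coordinate of the shared face is 651 mm.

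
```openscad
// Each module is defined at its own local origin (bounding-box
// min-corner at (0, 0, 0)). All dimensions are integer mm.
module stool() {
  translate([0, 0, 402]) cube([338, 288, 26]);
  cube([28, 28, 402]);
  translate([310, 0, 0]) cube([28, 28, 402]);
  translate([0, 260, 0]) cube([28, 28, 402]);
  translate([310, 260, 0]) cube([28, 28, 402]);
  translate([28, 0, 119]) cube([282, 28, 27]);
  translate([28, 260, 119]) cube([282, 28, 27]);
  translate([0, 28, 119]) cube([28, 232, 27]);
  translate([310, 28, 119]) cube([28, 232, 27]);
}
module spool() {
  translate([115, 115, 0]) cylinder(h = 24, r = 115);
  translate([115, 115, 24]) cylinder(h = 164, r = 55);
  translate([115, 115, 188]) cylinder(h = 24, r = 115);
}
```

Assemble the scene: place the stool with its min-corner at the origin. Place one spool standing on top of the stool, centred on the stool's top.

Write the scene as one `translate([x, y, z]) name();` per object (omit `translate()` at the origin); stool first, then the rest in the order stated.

stool();
translate([54, 29, 428]) spool();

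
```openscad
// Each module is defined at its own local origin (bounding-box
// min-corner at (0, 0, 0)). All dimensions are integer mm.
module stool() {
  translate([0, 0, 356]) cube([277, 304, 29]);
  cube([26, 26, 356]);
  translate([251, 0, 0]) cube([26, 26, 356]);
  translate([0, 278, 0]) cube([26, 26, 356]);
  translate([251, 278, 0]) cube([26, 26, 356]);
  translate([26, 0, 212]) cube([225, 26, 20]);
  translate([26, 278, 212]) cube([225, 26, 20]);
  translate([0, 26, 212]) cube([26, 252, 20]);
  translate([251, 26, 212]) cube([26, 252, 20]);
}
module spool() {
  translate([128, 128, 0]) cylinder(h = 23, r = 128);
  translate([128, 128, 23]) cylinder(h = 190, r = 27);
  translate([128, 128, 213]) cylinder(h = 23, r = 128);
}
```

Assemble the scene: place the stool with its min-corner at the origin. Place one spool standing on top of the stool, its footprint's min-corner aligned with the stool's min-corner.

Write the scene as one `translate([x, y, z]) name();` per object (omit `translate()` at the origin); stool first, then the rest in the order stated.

stool();
translate([0, 0, 385]) spool();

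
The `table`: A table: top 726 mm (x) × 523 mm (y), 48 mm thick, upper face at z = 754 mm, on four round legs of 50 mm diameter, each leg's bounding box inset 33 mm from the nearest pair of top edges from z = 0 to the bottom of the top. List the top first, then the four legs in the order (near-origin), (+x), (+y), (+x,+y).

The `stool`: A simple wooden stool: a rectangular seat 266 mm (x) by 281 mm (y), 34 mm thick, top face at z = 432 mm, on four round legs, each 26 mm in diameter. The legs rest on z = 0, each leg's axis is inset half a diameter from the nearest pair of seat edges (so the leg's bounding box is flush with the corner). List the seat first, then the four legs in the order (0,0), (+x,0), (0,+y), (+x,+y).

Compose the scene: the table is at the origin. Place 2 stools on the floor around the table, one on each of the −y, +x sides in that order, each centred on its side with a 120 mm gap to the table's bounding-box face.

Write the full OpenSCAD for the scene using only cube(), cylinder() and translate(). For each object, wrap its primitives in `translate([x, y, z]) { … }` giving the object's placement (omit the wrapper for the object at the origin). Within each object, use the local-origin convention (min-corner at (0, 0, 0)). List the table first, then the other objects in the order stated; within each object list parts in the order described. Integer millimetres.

translate([0, 0, 706]) cube([726, 523, 48]);
translate([58, 58, 0]) cylinder(h = 706, r = 25);
translate([668, 58, 0]) cylinder(h = 706, r = 25);
translate([58, 465, 0]) cylinder(h = 706, r = 25);
translate([668, 465, 0]) cylinder(h = 706, r = 25);
translate([230, -401, 0]) {
  translate([0, 0, 398]) cube([266, 281, 34]);
  translate([13, 13, 0]) cylinder(h = 398, r = 13);
  translate([253, 13, 0]) cylinder(h = 398, r = 13);
  translate([13, 268, 0]) cylinder(h = 398, r = 13);
  translate([253, 268, 0]) cylinder(h = 398, r = 13);
}
translate([846, 121, 0]) {
  translate([0, 0, 398]) cube([266, 281, 34]);
  translate([13, 13, 0]) cylinder(h = 398, r = 13);
  translate([253, 13, 0]) cylinder(h = 398, r = 13);
  translate([13, 268, 0]) cylinder(h = 398, r = 13);
  translate([253, 268, 0]) cylinder(h = 398, r = 13);
}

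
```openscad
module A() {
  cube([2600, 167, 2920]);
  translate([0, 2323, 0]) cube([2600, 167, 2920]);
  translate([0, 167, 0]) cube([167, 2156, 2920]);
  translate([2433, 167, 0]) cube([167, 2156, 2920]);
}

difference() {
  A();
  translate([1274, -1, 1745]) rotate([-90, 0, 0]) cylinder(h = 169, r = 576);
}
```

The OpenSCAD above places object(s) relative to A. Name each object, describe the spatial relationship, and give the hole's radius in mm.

A is a house frame. The house frame has a circular hole through its front wall. The hole's radius is 576 mm.

The subtracted cylinder has r = 576 mm.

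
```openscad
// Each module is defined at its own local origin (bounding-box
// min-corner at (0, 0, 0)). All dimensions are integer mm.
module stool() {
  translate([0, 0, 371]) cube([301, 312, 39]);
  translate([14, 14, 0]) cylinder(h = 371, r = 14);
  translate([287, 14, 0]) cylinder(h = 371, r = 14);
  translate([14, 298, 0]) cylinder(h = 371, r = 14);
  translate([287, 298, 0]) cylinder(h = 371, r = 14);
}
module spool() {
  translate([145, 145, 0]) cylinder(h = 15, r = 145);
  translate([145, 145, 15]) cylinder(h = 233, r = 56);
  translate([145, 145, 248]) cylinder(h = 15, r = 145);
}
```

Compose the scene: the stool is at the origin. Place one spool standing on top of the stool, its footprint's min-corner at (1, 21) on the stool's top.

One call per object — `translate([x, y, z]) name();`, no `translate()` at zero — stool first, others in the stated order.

stool();
translate([1, 21, 410]) spool();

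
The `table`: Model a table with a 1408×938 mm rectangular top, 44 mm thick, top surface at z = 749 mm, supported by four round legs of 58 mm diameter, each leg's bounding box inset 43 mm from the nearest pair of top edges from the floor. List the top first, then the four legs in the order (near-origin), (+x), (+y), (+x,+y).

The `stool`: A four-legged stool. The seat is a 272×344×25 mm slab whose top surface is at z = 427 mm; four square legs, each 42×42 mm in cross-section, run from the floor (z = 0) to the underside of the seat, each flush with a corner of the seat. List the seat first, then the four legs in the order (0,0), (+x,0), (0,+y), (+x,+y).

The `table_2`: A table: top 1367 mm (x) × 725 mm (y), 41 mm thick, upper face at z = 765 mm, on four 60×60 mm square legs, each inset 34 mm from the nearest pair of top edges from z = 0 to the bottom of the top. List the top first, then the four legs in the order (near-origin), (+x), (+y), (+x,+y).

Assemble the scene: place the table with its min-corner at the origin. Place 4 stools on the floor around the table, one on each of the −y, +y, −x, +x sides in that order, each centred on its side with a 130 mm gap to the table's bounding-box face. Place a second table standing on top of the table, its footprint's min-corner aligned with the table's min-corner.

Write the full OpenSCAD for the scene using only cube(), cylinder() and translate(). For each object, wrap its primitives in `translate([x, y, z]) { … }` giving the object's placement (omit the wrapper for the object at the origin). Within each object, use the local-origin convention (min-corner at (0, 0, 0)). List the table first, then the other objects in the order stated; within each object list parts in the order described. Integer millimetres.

translate([0, 0, 705]) cube([1408, 938, 44]);
translate([72, 72, 0]) cylinder(h = 705, r = 29);
translate([1336, 72, 0]) cylinder(h = 705, r = 29);
translate([72, 866, 0]) cylinder(h = 705, r = 29);
translate([1336, 866, 0]) cylinder(h = 705, r = 29);
translate([568, -474, 0]) {
  translate([0, 0, 402]) cube([272, 344, 25]);
  cube([42, 42, 402]);
  translate([230, 0, 0]) cube([42, 42, 402]);
  translate([0, 302, 0]) cube([42, 42, 402]);
  translate([230, 302, 0]) cube([42, 42, 402]);
}
translate([568, 1068, 0]) {
  translate([0, 0, 402]) cube([272, 344, 25]);
  cube([42, 42, 402]);
  translate([230, 0, 0]) cube([42, 42, 402]);
  translate([0, 302, 0]) cube([42, 42, 402]);
  translate([230, 302, 0]) cube([42, 42, 402]);
}
translate([-402, 297, 0]) {
  translate([0, 0, 402]) cube([272, 344, 25]);
  cube([42, 42, 402]);
  translate([230, 0, 0]) cube([42, 42, 402]);
  translate([0, 302, 0]) cube([42, 42, 402]);
  translate([230, 302, 0]) cube([42, 42, 402]);
}
translate([1538, 297, 0]) {
  translate([0, 0, 402]) cube([272, 344, 25]);
  cube([42, 42, 402]);
  translate([230, 0, 0]) cube([42, 42, 402]);
  translate([0, 302, 0]) cube([42, 42, 402]);
  translate([230, 302, 0]) cube([42, 42, 402]);
}
translate([0, 0, 749]) {
  translate([0, 0, 724]) cube([1367, 725, 41]);
  translate([34, 34, 0]) cube([60, 60, 724]);
  translate([1273, 34, 0]) cube([60, 60, 724]);
  translate([34, 631, 0]) cube([60, 60, 724]);
  translate([1273, 631, 0]) cube([60, 60, 724]);
}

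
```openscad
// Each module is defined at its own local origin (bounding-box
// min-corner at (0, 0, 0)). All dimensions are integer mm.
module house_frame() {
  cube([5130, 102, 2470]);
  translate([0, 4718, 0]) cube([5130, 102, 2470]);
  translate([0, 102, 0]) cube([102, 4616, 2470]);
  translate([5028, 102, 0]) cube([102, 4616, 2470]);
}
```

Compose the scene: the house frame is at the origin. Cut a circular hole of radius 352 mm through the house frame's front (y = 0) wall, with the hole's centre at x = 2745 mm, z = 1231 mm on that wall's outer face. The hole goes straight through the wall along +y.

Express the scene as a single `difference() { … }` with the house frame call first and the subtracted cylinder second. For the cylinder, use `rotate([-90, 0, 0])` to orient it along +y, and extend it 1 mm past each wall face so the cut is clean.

difference() {
  house_frame();
  translate([2745, -1, 1231]) rotate([-90, 0, 0]) cylinder(h = 104, r = 352);
}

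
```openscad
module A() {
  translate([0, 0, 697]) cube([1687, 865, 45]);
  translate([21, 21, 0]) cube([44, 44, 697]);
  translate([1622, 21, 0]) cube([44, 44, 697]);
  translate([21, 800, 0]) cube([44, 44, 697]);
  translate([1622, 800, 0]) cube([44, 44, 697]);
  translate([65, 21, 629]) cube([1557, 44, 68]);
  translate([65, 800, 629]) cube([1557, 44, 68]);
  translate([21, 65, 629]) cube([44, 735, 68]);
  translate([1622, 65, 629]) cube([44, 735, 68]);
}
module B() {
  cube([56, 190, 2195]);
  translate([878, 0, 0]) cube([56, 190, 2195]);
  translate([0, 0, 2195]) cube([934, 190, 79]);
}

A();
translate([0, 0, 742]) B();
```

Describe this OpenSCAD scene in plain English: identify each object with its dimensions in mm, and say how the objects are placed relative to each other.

A is a table: top 1687 mm (x) × 865 mm (y), 45 mm thick, upper face at z = 742 mm, on four 44×44 mm square legs, each inset 21 mm from the nearest pair of top edges, running from z = 0 to the bottom of the top. Four apron rails, 44 mm thick and 68 mm tall, run between adjacent legs with their top edges flush with the underside of the top and their outer faces flush with the legs' outer faces.

B is a rectangular door frame: two vertical jambs of 56×190 mm section, 2195 mm tall, with a clear opening 822 mm wide between their inner faces. A header 79 mm tall and 190 mm deep lies on top of the jambs and spans the full outside width.

The door frame is on top of the table.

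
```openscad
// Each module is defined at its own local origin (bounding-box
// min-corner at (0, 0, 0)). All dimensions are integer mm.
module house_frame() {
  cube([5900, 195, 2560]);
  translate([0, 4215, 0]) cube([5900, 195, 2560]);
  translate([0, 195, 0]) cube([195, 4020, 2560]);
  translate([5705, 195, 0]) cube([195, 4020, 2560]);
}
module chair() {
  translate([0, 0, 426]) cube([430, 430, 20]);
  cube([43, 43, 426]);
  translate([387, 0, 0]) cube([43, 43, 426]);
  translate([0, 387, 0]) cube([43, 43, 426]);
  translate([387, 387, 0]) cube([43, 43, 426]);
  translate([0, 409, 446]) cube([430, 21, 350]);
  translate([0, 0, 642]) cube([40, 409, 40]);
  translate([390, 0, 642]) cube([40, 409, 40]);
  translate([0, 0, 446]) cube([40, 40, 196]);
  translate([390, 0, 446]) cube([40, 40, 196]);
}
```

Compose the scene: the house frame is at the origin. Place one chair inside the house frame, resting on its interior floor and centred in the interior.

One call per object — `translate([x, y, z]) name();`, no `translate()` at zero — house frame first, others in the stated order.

house_frame();
translate([2735, 1990, 0]) chair();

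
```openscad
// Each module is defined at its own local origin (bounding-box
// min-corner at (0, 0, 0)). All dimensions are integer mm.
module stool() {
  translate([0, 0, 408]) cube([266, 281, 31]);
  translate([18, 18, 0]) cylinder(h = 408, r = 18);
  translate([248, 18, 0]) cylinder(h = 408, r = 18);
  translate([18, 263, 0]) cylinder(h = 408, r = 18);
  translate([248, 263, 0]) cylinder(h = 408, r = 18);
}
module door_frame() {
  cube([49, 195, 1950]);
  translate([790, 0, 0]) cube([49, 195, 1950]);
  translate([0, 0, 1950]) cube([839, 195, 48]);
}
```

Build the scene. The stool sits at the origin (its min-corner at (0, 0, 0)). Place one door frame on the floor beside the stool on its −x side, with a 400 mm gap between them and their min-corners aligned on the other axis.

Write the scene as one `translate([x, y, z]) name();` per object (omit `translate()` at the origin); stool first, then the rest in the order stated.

stool();
translate([-1239, 0, 0]) door_frame();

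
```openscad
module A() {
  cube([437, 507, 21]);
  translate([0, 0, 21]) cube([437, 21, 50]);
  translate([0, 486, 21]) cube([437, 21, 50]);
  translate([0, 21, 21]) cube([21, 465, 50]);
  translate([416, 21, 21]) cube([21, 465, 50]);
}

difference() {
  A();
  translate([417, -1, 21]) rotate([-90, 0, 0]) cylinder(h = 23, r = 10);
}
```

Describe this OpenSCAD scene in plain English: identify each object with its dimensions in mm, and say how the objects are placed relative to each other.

A is an open storage box with external size 437×507×71 mm and wall thickness 21 mm (the base is also 21 mm thick). The base covers the whole footprint; the four walls stand on the base, with the y-facing walls full-width and the x-facing walls fitting between their inner faces.

The open box has a circular hole of radius 10 mm through its front wall, centred at (x = 417, z = 21).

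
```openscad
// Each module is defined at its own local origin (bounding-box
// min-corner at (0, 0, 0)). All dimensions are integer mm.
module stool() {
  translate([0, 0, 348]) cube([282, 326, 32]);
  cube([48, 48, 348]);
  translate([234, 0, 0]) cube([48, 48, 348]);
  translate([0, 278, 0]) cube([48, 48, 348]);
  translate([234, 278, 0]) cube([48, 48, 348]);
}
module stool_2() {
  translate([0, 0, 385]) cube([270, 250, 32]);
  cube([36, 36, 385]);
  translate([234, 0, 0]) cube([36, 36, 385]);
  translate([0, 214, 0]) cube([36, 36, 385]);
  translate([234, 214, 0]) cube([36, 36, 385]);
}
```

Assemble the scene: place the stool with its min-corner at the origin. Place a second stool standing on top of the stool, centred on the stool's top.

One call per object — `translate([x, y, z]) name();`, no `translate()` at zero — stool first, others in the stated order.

stool();
translate([6, 38, 380]) stool_2();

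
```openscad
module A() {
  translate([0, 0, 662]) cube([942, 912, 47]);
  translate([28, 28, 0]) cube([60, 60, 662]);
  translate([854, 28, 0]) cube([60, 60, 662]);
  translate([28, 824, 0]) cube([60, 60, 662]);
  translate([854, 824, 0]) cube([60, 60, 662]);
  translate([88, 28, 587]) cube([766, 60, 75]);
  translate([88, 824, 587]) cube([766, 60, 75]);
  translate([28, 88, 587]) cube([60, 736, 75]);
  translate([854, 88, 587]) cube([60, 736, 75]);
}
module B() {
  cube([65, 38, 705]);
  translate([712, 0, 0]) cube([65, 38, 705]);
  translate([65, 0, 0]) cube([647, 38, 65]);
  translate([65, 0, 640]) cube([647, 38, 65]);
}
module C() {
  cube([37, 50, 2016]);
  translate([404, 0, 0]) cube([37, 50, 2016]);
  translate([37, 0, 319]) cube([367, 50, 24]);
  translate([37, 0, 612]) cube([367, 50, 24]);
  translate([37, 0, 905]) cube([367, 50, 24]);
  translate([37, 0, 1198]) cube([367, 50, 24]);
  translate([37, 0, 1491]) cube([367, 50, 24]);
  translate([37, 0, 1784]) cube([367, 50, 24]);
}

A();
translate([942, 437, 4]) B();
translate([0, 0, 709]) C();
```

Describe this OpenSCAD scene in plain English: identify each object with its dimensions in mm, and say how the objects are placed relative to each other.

A is a table: top 942 mm (x) × 912 mm (y), 47 mm thick, upper face at z = 709 mm, on four 60×60 mm square legs, each inset 28 mm from the nearest pair of top edges, running from z = 0 to the bottom of the top. Four apron rails, 60 mm thick and 75 mm tall, run between adjacent legs with their top edges flush with the underside of the top and their outer faces flush with the legs' outer faces.

B is a picture frame with a 647×575 mm rectangular opening (x by z) and a uniform 65 mm border on every side. Frame depth is 38 mm along y. It is built from two vertical stiles running the full outside height and two horizontal rails spanning the gap between the stiles.

C is a wooden ladder with two side rails of 37×50 mm section and 2016 mm height, set 441 mm apart overall. Between them run 6 rectangular rungs (50 mm deep, 24 mm thick), front faces flush with the rails' −y face. The bottom of the first rung is 319 mm above the floor and each subsequent rung is 293 mm higher than the one below.

The picture frame is beside the table with their tops flush at z = 709. The ladder is on top of the table.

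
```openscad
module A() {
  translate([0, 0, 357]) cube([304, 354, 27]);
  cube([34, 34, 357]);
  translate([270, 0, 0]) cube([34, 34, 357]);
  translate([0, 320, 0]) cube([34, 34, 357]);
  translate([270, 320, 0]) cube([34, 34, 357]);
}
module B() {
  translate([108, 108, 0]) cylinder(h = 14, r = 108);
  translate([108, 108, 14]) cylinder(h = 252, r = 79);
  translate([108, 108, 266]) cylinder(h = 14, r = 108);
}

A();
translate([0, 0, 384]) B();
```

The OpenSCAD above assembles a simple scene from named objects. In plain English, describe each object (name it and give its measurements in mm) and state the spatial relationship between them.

A is a four-legged stool. The seat is a 304×354×27 mm slab whose top surface is at z = 384 mm; four square legs, each 34×34 mm in cross-section, run from the floor (z = 0) to the underside of the seat, each flush with a corner of the seat.

B is a spool: two coaxial disc flanges of radius 108 mm and thickness 14 mm, joined by a core cylinder of radius 79 mm and height 252 mm. The lower flange rests on z = 0 and the three cylinders share a vertical axis.

The spool is on top of the stool.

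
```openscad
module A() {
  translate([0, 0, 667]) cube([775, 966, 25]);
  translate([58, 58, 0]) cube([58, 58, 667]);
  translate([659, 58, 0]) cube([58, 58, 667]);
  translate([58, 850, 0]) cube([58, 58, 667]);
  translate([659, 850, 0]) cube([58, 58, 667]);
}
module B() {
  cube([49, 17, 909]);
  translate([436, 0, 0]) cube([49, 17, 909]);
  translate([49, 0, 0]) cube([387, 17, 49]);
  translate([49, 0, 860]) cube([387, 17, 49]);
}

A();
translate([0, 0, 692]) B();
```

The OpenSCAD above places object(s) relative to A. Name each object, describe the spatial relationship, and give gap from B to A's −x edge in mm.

The picture frame's min-x is at 0; the table's min-x is 0; gap = 0 mm.

A is a table. B is a picture frame. The picture frame is on top of the table. The gap from the picture frame to the table's −x edge is 0 mm.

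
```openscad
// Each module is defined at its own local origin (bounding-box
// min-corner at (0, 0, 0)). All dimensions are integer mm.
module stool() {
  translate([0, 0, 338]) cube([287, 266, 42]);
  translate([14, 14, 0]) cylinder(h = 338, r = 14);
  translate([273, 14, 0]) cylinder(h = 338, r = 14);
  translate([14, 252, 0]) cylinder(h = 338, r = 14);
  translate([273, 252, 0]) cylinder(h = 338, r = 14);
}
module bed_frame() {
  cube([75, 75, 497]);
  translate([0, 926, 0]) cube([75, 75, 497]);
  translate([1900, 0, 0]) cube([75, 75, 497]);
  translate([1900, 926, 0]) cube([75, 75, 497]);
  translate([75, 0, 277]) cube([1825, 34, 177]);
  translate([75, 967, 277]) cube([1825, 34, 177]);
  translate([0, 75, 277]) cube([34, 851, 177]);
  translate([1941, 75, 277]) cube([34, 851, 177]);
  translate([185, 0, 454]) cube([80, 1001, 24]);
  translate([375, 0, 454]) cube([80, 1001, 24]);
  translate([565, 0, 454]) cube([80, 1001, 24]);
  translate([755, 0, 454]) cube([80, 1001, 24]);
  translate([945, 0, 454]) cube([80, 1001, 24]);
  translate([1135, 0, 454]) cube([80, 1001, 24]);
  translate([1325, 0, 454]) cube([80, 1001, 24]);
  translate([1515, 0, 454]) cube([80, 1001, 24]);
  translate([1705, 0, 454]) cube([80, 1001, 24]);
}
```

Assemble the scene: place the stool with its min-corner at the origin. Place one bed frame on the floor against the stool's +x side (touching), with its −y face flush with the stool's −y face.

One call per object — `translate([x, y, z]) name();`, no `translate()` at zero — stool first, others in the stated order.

stool();
translate([287, 0, 0]) bed_frame();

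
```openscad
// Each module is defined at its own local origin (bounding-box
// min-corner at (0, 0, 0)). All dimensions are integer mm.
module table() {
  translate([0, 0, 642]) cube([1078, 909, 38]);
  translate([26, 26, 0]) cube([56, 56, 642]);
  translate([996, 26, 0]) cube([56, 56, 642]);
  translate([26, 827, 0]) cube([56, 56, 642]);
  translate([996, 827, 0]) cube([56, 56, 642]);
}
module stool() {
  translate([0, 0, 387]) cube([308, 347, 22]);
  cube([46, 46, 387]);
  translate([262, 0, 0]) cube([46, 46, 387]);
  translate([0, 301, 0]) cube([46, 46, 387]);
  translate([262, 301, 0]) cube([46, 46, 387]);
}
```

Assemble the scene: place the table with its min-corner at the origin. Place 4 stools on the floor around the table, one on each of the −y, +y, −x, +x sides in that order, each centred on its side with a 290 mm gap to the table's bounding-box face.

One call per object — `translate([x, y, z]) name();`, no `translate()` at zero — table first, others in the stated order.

table();
translate([385, -637, 0]) stool();
translate([385, 1199, 0]) stool();
translate([-598, 281, 0]) stool();
translate([1368, 281, 0]) stool();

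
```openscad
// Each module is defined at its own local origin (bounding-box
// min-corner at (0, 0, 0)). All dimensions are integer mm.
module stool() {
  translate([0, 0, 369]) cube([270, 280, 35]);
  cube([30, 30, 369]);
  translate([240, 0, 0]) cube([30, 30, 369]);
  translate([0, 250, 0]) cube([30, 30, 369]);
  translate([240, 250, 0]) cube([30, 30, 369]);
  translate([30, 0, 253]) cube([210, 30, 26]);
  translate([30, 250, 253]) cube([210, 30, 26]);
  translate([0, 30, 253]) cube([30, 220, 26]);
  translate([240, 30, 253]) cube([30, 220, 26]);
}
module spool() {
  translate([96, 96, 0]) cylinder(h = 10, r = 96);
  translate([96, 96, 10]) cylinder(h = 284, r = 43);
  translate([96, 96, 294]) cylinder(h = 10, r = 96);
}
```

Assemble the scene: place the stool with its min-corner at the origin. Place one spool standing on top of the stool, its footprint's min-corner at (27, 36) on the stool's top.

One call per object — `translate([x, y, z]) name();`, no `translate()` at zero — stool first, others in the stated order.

stool();
translate([27, 36, 404]) spool();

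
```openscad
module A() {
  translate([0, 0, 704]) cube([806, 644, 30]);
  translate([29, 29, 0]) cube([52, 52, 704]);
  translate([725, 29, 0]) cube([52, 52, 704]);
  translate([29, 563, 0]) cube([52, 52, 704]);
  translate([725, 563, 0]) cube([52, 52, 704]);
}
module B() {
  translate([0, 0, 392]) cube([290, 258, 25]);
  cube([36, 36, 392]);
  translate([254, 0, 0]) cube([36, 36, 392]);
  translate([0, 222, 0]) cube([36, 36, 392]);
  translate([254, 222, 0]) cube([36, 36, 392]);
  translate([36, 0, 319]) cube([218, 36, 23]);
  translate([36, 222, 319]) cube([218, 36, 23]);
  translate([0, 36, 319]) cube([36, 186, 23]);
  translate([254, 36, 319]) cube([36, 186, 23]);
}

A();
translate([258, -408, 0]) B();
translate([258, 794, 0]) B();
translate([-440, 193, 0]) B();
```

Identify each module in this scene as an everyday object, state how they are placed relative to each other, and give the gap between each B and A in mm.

Each stool's nearest face is 150 mm from the table's bounding box.

A is a table. B is a stool. Three stools sit around the table at the −y, +y, −x sides. The gap between each stool and the table is 150 mm.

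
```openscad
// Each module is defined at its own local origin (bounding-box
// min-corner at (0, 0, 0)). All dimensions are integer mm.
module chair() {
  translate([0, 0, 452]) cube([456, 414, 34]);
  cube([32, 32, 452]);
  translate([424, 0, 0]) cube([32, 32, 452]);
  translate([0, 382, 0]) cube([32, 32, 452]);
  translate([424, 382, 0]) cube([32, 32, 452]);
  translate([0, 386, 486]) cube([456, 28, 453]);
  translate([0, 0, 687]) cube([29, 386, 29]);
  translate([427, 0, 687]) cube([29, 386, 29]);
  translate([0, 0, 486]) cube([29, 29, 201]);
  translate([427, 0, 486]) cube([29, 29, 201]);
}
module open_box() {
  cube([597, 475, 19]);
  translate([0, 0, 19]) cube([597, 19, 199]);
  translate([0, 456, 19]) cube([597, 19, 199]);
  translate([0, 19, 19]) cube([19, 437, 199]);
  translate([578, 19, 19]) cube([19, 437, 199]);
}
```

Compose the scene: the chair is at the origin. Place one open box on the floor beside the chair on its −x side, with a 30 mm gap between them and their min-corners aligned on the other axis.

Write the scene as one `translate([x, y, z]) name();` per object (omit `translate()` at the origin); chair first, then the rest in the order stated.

chair();
translate([-627, 0, 0]) open_box();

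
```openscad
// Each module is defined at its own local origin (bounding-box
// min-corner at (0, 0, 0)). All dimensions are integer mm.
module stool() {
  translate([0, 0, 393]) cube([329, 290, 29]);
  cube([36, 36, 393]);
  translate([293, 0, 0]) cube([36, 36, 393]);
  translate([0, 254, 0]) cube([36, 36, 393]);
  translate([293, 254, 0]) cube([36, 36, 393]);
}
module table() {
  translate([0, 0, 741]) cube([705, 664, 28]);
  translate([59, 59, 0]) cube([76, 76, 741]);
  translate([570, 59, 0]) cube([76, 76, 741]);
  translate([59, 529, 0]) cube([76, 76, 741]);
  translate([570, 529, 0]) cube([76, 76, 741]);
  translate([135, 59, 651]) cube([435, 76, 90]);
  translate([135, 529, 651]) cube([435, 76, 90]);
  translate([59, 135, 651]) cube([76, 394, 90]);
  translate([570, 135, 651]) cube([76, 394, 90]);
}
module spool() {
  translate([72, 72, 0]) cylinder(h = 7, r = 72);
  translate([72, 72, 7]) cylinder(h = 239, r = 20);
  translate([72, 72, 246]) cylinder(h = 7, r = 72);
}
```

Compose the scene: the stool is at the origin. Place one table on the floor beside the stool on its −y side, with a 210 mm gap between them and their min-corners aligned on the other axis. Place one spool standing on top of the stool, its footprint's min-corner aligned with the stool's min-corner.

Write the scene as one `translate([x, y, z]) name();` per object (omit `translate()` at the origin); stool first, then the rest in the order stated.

stool();
translate([0, -874, 0]) table();
translate([0, 0, 422]) spool();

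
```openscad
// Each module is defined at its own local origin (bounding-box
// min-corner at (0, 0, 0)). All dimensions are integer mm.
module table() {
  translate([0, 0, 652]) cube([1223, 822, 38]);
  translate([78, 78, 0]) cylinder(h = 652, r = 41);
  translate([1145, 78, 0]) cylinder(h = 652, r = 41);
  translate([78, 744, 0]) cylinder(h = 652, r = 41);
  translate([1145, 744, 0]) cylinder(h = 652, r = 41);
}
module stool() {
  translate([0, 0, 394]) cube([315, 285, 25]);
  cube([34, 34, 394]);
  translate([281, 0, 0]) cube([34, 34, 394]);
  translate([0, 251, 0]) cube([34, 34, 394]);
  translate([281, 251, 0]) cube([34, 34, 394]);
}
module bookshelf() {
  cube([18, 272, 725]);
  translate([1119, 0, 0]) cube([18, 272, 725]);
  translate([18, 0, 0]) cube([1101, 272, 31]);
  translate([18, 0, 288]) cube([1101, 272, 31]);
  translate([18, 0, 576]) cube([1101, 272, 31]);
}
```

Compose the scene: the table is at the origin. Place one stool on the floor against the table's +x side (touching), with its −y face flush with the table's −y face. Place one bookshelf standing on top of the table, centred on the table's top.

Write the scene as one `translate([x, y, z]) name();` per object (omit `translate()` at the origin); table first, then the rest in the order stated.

table();
translate([1223, 0, 0]) stool();
translate([43, 275, 690]) bookshelf();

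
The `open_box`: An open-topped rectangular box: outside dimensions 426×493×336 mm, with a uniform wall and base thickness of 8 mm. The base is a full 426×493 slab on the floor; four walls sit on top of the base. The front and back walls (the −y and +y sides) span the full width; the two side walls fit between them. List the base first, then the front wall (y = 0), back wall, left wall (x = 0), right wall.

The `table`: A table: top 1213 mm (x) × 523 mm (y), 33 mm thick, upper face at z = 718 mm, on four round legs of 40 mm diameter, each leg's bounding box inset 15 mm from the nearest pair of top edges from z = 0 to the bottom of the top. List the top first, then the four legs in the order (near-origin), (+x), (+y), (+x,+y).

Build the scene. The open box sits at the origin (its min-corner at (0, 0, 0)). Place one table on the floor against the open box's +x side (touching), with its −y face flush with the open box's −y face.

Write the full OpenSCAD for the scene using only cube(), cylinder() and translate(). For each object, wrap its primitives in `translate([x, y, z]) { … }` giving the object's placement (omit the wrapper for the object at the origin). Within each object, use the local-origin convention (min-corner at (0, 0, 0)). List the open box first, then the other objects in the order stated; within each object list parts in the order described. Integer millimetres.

cube([426, 493, 8]);
translate([0, 0, 8]) cube([426, 8, 328]);
translate([0, 485, 8]) cube([426, 8, 328]);
translate([0, 8, 8]) cube([8, 477, 328]);
translate([418, 8, 8]) cube([8, 477, 328]);
translate([426, 0, 0]) {
  translate([0, 0, 685]) cube([1213, 523, 33]);
  translate([35, 35, 0]) cylinder(h = 685, r = 20);
  translate([1178, 35, 0]) cylinder(h = 685, r = 20);
  translate([35, 488, 0]) cylinder(h = 685, r = 20);
  translate([1178, 488, 0]) cylinder(h = 685, r = 20);
}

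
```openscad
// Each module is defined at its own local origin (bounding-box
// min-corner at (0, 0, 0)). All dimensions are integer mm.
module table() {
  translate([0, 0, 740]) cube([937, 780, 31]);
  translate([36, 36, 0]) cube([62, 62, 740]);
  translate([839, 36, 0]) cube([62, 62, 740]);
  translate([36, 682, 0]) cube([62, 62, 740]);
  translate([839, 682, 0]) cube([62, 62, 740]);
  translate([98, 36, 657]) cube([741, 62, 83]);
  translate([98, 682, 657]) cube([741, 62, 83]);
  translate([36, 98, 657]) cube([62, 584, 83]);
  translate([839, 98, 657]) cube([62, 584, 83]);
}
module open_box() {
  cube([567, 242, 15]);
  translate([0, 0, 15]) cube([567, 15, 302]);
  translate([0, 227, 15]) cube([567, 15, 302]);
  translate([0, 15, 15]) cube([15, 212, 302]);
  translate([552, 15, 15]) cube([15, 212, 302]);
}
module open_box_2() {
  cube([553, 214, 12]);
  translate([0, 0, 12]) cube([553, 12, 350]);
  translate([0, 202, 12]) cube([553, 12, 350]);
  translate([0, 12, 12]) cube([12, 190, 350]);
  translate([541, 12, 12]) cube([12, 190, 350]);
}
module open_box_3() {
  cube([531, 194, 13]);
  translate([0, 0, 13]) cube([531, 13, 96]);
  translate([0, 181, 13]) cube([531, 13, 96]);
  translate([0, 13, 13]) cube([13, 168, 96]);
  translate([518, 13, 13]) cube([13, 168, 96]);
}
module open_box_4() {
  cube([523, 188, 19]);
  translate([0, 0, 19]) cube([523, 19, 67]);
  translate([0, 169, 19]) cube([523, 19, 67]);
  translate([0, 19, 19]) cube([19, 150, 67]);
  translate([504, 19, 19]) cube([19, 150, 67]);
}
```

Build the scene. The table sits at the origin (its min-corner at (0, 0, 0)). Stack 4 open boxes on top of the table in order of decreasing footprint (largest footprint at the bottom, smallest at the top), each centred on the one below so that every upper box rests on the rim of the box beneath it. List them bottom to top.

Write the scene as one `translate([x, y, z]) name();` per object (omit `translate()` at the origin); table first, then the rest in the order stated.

table();
translate([185, 269, 771]) open_box();
translate([192, 283, 1088]) open_box_2();
translate([203, 293, 1450]) open_box_3();
translate([207, 296, 1559]) open_box_4();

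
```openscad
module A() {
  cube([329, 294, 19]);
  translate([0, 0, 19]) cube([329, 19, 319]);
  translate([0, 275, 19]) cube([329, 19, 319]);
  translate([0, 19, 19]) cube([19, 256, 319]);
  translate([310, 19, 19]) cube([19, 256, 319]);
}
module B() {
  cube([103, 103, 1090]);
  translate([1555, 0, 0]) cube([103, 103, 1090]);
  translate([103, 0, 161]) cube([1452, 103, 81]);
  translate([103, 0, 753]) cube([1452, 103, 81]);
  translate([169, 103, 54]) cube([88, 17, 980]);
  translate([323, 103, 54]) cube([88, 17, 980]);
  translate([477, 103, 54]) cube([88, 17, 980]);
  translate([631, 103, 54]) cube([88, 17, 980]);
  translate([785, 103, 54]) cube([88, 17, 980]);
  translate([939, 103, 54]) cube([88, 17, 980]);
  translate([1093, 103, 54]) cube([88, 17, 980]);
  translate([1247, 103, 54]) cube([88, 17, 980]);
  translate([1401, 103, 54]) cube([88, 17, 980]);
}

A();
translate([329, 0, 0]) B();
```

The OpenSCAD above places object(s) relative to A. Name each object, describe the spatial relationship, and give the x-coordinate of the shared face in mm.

A is an open box. B is a fence section. The fence section is against the open box's +x side, with their −y faces flush. The x-coordinate of the shared face is 329 mm.

The open box's +x face and the fence section's −x face are both at x = 329 mm.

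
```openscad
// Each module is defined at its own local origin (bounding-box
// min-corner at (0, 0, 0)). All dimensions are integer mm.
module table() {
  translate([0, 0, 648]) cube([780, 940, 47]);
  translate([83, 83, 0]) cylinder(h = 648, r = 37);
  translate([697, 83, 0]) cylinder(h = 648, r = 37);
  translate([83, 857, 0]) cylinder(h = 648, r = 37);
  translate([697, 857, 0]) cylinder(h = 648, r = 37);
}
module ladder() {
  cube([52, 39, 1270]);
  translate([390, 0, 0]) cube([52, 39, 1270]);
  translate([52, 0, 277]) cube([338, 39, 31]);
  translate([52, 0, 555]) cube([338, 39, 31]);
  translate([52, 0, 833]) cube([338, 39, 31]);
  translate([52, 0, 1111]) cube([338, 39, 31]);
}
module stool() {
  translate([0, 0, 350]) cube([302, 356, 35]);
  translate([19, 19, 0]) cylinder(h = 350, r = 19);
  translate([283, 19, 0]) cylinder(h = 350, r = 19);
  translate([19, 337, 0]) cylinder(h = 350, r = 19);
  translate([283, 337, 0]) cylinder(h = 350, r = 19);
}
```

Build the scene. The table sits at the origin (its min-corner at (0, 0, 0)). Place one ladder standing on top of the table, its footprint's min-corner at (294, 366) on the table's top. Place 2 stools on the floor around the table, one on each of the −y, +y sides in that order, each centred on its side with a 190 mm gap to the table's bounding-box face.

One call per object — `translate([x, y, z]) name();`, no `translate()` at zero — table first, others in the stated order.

table();
translate([294, 366, 695]) ladder();
translate([239, -546, 0]) stool();
translate([239, 1130, 0]) stool();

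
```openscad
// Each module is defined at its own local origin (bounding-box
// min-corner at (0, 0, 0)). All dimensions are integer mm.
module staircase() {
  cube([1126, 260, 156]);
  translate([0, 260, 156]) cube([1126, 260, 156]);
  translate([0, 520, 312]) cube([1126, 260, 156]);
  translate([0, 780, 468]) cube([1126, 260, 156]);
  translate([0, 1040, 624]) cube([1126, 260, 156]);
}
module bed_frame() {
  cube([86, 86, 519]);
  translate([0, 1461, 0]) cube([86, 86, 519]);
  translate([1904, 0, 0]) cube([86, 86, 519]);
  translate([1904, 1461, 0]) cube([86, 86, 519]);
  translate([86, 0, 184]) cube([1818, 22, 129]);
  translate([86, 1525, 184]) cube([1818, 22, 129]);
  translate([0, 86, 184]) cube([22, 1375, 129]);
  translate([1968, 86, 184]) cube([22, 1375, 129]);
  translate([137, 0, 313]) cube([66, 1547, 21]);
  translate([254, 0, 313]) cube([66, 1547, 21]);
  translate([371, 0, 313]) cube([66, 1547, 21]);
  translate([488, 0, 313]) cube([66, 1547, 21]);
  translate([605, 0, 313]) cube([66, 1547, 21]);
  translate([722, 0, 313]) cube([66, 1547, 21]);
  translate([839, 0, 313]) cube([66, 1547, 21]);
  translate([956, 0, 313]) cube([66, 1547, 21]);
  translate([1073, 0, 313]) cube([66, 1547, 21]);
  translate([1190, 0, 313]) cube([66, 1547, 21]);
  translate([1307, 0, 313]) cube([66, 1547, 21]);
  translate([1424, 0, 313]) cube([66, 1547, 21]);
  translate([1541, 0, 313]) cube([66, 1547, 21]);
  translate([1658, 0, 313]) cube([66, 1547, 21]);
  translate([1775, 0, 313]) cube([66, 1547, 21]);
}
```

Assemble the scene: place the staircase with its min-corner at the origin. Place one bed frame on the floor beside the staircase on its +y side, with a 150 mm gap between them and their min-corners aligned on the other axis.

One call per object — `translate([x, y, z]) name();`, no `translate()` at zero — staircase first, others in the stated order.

staircase();
translate([0, 1450, 0]) bed_frame();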